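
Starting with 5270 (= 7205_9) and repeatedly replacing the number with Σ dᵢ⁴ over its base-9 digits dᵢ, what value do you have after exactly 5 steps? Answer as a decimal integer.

1394

5270 = (7,2,0,5)_9 → 3042
3042 = (4,1,5,0)_9 → 882
882 = (1,1,8,0)_9 → 4098
4098 = (5,5,5,3)_9 → 1956
1956 = (2,6,1,3)_9 → 1394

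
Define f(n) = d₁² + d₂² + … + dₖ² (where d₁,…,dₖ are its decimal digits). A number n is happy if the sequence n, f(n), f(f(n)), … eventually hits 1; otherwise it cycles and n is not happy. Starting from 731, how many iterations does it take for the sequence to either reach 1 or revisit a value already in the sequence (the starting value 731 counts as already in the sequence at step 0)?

11

731 → 7² + 3² + 1² = 49 + 9 + 1 = 59
59 → 5² + 9² = 25 + 81 = 106
106 → 1² + 0² + 6² = 1 + 0 + 36 = 37
37 → 3² + 7² = 9 + 49 = 58
58 → 5² + 8² = 25 + 64 = 89
89 → 8² + 9² = 64 + 81 = 145
145 → 1² + 4² + 5² = 1 + 16 + 25 = 42
42 → 4² + 2² = 16 + 4 = 20
20 → 2² + 0² = 4 + 0 = 4
4 → 4² = 16
16 → 1² + 6² = 1 + 36 = 37  — 37 repeats.
That took 11 steps.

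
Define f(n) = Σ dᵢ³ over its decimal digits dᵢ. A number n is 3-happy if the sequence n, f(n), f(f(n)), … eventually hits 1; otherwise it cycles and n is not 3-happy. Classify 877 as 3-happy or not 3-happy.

877 → 1198
1198 → 1243
1243 → 100
100 → 1  — reached 1.

3-happy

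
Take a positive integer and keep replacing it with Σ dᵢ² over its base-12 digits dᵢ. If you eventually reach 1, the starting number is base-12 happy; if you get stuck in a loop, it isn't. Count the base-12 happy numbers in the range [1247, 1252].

1247: 1247 → 234 → 86 → 53 → 41 → 34 → 104 → 128 → 164 → 66 → 61 → 26 → 8 → 64 → 41  — not base-12 happy
1248: 1248 → 128 → 164 → 66 → 61 → 26 → 8 → 64 → 41 → 34 → 104 → 128  — not base-12 happy
1249: 1249 → 129 → 181 → 11 → 121 → 101 → 89 → 74 → 40 → 25 → 5 → 25  — not base-12 happy
1250: 1250 → 132 → 121 → 101 → 89 → 74 → 40 → 25 → 5 → 25  — not base-12 happy
1251: 1251 → 137 → 146 → 5 → 25 → 5  — not base-12 happy
1252: 1252 → 144 → 1  — base-12 happy
base-12 happy: 1252

1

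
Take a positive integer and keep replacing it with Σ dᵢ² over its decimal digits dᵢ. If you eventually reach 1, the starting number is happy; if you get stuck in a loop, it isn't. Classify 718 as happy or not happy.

not happy

718 → 7² + 1² + 8² = 114
114 → 1² + 1² + 4² = 18
18 → 1² + 8² = 65
65 → 6² + 5² = 61
61 → 6² + 1² = 37
37 → 3² + 7² = 58
58 → 5² + 8² = 89
89 → 8² + 9² = 145
145 → 1² + 4² + 5² = 42
42 → 4² + 2² = 20
20 → 2² + 0² = 4
4 → 4² = 16
16 → 1² + 6² = 37  — 37 already seen; the sequence cycles without reaching 1.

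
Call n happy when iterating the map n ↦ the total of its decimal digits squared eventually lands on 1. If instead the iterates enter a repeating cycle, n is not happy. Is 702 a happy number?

not happy

702 → 53
53 → 34
34 → 25
25 → 29
29 → 85
85 → 89
89 → 145
145 → 42
42 → 20
20 → 4
4 → 16
16 → 37
37 → 58
58 → 89  — 89 already seen; the sequence cycles without reaching 1.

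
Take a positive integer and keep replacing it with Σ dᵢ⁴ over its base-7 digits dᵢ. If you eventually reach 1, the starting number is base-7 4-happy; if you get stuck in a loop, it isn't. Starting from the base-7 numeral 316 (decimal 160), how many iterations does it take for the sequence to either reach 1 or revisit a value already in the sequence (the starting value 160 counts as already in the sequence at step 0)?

160 = (3,1,6)_7 → 3⁴ + 1⁴ + 6⁴ = 81 + 1 + 1296 = 1378
1378 = (4,0,0,6)_7 → 4⁴ + 0⁴ + 0⁴ + 6⁴ = 256 + 0 + 0 + 1296 = 1552
1552 = (4,3,4,5)_7 → 4⁴ + 3⁴ + 4⁴ + 5⁴ = 256 + 81 + 256 + 625 = 1218
1218 = (3,3,6,0)_7 → 3⁴ + 3⁴ + 6⁴ + 0⁴ = 81 + 81 + 1296 + 0 = 1458
1458 = (4,1,5,2)_7 → 4⁴ + 1⁴ + 5⁴ + 2⁴ = 256 + 1 + 625 + 16 = 898
898 = (2,4,2,2)_7 → 2⁴ + 4⁴ + 2⁴ + 2⁴ = 16 + 256 + 16 + 16 = 304
304 = (6,1,3)_7 → 6⁴ + 1⁴ + 3⁴ = 1296 + 1 + 81 = 1378  — 1378 repeats.
That took 7 steps.

7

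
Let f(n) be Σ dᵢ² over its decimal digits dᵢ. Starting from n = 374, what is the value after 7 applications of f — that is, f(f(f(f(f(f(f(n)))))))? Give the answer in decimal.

374 → 3² + 7² + 4² = 74
74 → 7² + 4² = 65
65 → 6² + 5² = 61
61 → 6² + 1² = 37
37 → 3² + 7² = 58
58 → 5² + 8² = 89
89 → 8² + 9² = 145

145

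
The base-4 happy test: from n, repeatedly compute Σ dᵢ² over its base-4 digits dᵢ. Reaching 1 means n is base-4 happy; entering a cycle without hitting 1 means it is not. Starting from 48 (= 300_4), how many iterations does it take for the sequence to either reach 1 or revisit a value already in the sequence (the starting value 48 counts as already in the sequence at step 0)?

5

48 = (3,0,0)_4 → 3² + 0² + 0² = 9 + 0 + 0 = 9
9 = (2,1)_4 → 2² + 1² = 4 + 1 = 5
5 = (1,1)_4 → 1² + 1² = 1 + 1 = 2
2 = (2)_4 → 2² = 4
4 = (1,0)_4 → 1² + 0² = 1 + 0 = 1  — reached 1.
That took 5 steps.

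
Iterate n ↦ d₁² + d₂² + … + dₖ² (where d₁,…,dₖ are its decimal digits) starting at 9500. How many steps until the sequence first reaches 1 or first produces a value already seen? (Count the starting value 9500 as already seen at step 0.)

9500 → 9² + 5² + 0² + 0² = 81 + 25 + 0 + 0 = 106
106 → 1² + 0² + 6² = 1 + 0 + 36 = 37
37 → 3² + 7² = 9 + 49 = 58
58 → 5² + 8² = 25 + 64 = 89
89 → 8² + 9² = 64 + 81 = 145
145 → 1² + 4² + 5² = 1 + 16 + 25 = 42
42 → 4² + 2² = 16 + 4 = 20
20 → 2² + 0² = 4 + 0 = 4
4 → 4² = 16
16 → 1² + 6² = 1 + 36 = 37  — 37 repeats.
That took 10 steps.

10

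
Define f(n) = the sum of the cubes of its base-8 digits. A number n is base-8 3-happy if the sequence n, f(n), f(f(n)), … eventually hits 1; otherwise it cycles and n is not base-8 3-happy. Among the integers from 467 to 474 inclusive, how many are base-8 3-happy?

467: 467 → 378 → 476 → 434 → 440 → 559 → 469 → 476  (repeats 476)
468: 468 → 415 → 586 → 11 → 28 → 91 → 55 → 559 → 469 → 476 → 434 → 440 → 559  (repeats 559)
469: 469 → 476 → 434 → 440 → 559 → 469  (repeats 469)
470: 470 → 567 → 560 → 217 → 55 → 559 → 469 → 476 → 434 → 440 → 559  (repeats 559)
471: 471 → 694 → 441 → 560 → 217 → 55 → 559 → 469 → 476 → 434 → 440 → 559  (repeats 559)
472: 472 → 370 → 349 → 277 → 197 → 152 → 35 → 91 → 55 → 559 → 469 → 476 → 434 → 440 → 559  (repeats 559)
473: 473 → 371 → 368 → 341 → 258 → 72 → 2 → 8 → 1  (reaches 1)
474: 474 → 378 → 476 → 434 → 440 → 559 → 469 → 476  (repeats 476)
base-8 3-happy: 473

1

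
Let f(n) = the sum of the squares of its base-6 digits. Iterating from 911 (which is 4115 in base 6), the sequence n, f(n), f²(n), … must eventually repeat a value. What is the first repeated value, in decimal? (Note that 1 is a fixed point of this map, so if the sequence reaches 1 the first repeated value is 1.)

17

911 = (4,1,1,5)_6 → 4² + 1² + 1² + 5² = 16 + 1 + 1 + 25 = 43
43 = (1,1,1)_6 → 1² + 1² + 1² = 1 + 1 + 1 = 3
3 = (3)_6 → 3² = 9
9 = (1,3)_6 → 1² + 3² = 1 + 9 = 10
10 = (1,4)_6 → 1² + 4² = 1 + 16 = 17
17 = (2,5)_6 → 2² + 5² = 4 + 25 = 29
29 = (4,5)_6 → 4² + 5² = 16 + 25 = 41
41 = (1,0,5)_6 → 1² + 0² + 5² = 1 + 0 + 25 = 26
26 = (4,2)_6 → 4² + 2² = 16 + 4 = 20
20 = (3,2)_6 → 3² + 2² = 9 + 4 = 13
13 = (2,1)_6 → 2² + 1² = 4 + 1 = 5
5 = (5)_6 → 5² = 25
25 = (4,1)_6 → 4² + 1² = 16 + 1 = 17  — 17 already appeared earlier.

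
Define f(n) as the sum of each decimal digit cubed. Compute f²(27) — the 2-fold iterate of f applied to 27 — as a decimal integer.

153

27 → 2³ + 7³ = 8 + 343 = 351
351 → 3³ + 5³ + 1³ = 27 + 125 + 1 = 153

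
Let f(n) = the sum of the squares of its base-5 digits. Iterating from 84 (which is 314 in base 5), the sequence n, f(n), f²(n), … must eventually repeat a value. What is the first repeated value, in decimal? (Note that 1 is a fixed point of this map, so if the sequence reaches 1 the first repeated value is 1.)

84 = (3,1,4)_5 → 26
26 = (1,0,1)_5 → 2
2 = (2)_5 → 4
4 = (4)_5 → 16
16 = (3,1)_5 → 10
10 = (2,0)_5 → 4  — 4 already appeared earlier.

4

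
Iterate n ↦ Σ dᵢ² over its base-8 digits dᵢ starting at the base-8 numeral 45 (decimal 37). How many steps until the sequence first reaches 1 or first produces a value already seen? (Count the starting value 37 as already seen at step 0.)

4

37 = (4,5)_8 → 4² + 5² = 41
41 = (5,1)_8 → 5² + 1² = 26
26 = (3,2)_8 → 3² + 2² = 13
13 = (1,5)_8 → 1² + 5² = 26  — 26 repeats.
That took 4 steps.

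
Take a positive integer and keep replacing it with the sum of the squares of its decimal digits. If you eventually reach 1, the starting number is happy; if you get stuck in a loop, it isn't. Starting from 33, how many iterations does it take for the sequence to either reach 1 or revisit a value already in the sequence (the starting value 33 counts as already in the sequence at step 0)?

12

33 → 3² + 3² = 18
18 → 1² + 8² = 65
65 → 6² + 5² = 61
61 → 6² + 1² = 37
37 → 3² + 7² = 58
58 → 5² + 8² = 89
89 → 8² + 9² = 145
145 → 1² + 4² + 5² = 42
42 → 4² + 2² = 20
20 → 2² + 0² = 4
4 → 4² = 16
16 → 1² + 6² = 37  — 37 repeats.
That took 12 steps.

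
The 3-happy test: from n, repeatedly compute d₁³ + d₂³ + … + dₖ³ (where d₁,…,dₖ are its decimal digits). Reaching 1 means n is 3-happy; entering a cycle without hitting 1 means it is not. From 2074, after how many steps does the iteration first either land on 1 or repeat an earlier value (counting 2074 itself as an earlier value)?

5

2074 → 2³ + 0³ + 7³ + 4³ = 8 + 0 + 343 + 64 = 415
415 → 4³ + 1³ + 5³ = 64 + 1 + 125 = 190
190 → 1³ + 9³ + 0³ = 1 + 729 + 0 = 730
730 → 7³ + 3³ + 0³ = 343 + 27 + 0 = 370
370 → 3³ + 7³ + 0³ = 27 + 343 + 0 = 370  — 370 repeats.
That took 5 steps.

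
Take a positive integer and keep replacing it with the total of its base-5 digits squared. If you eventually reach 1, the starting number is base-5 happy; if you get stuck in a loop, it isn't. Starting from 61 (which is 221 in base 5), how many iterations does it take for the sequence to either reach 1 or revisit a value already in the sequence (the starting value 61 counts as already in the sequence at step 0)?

4

61 = (2,2,1)_5 → 2² + 2² + 1² = 9
9 = (1,4)_5 → 1² + 4² = 17
17 = (3,2)_5 → 3² + 2² = 13
13 = (2,3)_5 → 2² + 3² = 13  — 13 repeats.
That took 4 steps.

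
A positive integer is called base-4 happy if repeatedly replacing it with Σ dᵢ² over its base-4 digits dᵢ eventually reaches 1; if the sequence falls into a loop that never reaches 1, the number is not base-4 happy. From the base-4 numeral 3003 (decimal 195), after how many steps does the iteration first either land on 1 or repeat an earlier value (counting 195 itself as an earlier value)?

5

195 = (3,0,0,3)_4 → 18
18 = (1,0,2)_4 → 5
5 = (1,1)_4 → 2
2 = (2)_4 → 4
4 = (1,0)_4 → 1  — reached 1.
That took 5 steps.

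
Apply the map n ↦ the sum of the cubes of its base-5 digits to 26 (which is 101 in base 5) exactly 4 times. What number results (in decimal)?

26 = (1,0,1)_5 → 1³ + 0³ + 1³ = 1 + 0 + 1 = 2
2 = (2)_5 → 2³ = 8
8 = (1,3)_5 → 1³ + 3³ = 1 + 27 = 28
28 = (1,0,3)_5 → 1³ + 0³ + 3³ = 1 + 0 + 27 = 28

28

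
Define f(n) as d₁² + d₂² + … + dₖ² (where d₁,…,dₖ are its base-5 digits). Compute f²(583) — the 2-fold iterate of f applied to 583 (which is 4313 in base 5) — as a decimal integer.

5

583 = (4,3,1,3)_5 → 4² + 3² + 1² + 3² = 35
35 = (1,2,0)_5 → 1² + 2² + 0² = 5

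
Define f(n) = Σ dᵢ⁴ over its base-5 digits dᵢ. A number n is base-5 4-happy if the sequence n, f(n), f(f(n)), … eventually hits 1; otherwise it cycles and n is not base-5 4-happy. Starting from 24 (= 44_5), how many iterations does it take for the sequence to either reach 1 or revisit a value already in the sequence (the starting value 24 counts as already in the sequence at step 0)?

24 = (4,4)_5 → 512
512 = (4,0,2,2)_5 → 288
288 = (2,1,2,3)_5 → 114
114 = (4,2,4)_5 → 528
528 = (4,1,0,3)_5 → 338
338 = (2,3,2,3)_5 → 194
194 = (1,2,3,4)_5 → 354
354 = (2,4,0,4)_5 → 528  — 528 repeats.
That took 8 steps.

8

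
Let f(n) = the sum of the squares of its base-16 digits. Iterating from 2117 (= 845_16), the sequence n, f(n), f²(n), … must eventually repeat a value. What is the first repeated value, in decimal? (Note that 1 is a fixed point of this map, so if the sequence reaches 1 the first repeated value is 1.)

2117 = (8,4,5)_16 → 8² + 4² + 5² = 105
105 = (6,9)_16 → 6² + 9² = 117
117 = (7,5)_16 → 7² + 5² = 74
74 = (4,10)_16 → 4² + 10² = 116
116 = (7,4)_16 → 7² + 4² = 65
65 = (4,1)_16 → 4² + 1² = 17
17 = (1,1)_16 → 1² + 1² = 2
2 = (2)_16 → 2² = 4
4 = (4)_16 → 4² = 16
16 = (1,0)_16 → 1² + 0² = 1  — reached the fixed point 1.
1 → 1, so 1 is the first repeated value.

1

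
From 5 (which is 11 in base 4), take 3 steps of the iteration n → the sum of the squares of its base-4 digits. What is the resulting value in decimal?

5 = (1,1)_4 → 1² + 1² = 2
2 = (2)_4 → 2² = 4
4 = (1,0)_4 → 1² + 0² = 1

1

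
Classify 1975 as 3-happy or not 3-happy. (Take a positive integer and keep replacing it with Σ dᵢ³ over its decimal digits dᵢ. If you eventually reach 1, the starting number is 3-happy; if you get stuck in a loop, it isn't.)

3-happy

1975 → 1³ + 9³ + 7³ + 5³ = 1 + 729 + 343 + 125 = 1198
1198 → 1³ + 1³ + 9³ + 8³ = 1 + 1 + 729 + 512 = 1243
1243 → 1³ + 2³ + 4³ + 3³ = 1 + 8 + 64 + 27 = 100
100 → 1³ + 0³ + 0³ = 1 + 0 + 0 = 1  — reached 1.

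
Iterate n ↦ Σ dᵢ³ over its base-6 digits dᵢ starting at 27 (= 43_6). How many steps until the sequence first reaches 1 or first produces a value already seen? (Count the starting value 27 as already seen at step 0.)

27 = (4,3)_6 → 4³ + 3³ = 64 + 27 = 91
91 = (2,3,1)_6 → 2³ + 3³ + 1³ = 8 + 27 + 1 = 36
36 = (1,0,0)_6 → 1³ + 0³ + 0³ = 1 + 0 + 0 = 1  — reached 1.
That took 3 steps.

3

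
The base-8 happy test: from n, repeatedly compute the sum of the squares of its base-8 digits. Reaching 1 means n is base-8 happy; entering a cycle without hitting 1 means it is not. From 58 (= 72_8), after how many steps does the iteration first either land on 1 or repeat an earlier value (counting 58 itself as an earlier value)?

9

58 = (7,2)_8 → 7² + 2² = 53
53 = (6,5)_8 → 6² + 5² = 61
61 = (7,5)_8 → 7² + 5² = 74
74 = (1,1,2)_8 → 1² + 1² + 2² = 6
6 = (6)_8 → 6² = 36
36 = (4,4)_8 → 4² + 4² = 32
32 = (4,0)_8 → 4² + 0² = 16
16 = (2,0)_8 → 2² + 0² = 4
4 = (4)_8 → 4² = 16  — 16 repeats.
That took 9 steps.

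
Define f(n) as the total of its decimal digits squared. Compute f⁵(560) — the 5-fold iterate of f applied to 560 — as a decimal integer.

145

560 → 61
61 → 37
37 → 58
58 → 89
89 → 145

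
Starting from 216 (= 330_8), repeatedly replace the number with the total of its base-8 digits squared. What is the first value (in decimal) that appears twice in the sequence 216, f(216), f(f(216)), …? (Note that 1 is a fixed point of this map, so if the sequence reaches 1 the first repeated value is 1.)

1

216 = (3,3,0)_8 → 18
18 = (2,2)_8 → 8
8 = (1,0)_8 → 1  — reached the fixed point 1.
1 → 1, so 1 is the first repeated value.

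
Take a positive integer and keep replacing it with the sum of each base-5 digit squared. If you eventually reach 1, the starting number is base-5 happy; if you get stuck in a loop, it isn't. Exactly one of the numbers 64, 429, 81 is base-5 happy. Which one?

64: 64 → 24 → 32 → 6 → 2 → 4 → 16 → 10 → 4  — repeats 4 (not base-5 happy)
429: 429 → 29 → 17 → 13 → 13  — repeats 13 (not base-5 happy)
81: 81 → 11 → 5 → 1  — reaches 1 (base-5 happy)

81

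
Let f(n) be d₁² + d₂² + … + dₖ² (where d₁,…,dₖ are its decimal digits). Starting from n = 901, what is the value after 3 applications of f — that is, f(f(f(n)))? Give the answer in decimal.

100

901 → 9² + 0² + 1² = 82
82 → 8² + 2² = 68
68 → 6² + 8² = 100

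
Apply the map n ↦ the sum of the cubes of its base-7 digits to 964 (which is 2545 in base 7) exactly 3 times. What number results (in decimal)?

250

964 = (2,5,4,5)_7 → 2³ + 5³ + 4³ + 5³ = 322
322 = (6,4,0)_7 → 6³ + 4³ + 0³ = 280
280 = (5,5,0)_7 → 5³ + 5³ + 0³ = 250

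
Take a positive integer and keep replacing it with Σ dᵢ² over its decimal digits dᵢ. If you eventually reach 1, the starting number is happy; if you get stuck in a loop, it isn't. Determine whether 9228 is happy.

not happy

9228 → 9² + 2² + 2² + 8² = 81 + 4 + 4 + 64 = 153
153 → 1² + 5² + 3² = 1 + 25 + 9 = 35
35 → 3² + 5² = 9 + 25 = 34
34 → 3² + 4² = 9 + 16 = 25
25 → 2² + 5² = 4 + 25 = 29
29 → 2² + 9² = 4 + 81 = 85
85 → 8² + 5² = 64 + 25 = 89
89 → 8² + 9² = 64 + 81 = 145
145 → 1² + 4² + 5² = 1 + 16 + 25 = 42
42 → 4² + 2² = 16 + 4 = 20
20 → 2² + 0² = 4 + 0 = 4
4 → 4² = 16
16 → 1² + 6² = 1 + 36 = 37
37 → 3² + 7² = 9 + 49 = 58
58 → 5² + 8² = 25 + 64 = 89  — 89 already seen; the sequence cycles without reaching 1.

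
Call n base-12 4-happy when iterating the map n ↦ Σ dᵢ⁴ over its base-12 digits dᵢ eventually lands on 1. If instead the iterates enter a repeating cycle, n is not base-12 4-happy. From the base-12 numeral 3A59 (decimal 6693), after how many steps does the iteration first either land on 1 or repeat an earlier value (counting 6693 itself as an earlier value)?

6693 = (3,10,5,9)_12 → 3⁴ + 10⁴ + 5⁴ + 9⁴ = 81 + 10000 + 625 + 6561 = 17267
17267 = (9,11,10,11)_12 → 9⁴ + 11⁴ + 10⁴ + 11⁴ = 6561 + 14641 + 10000 + 14641 = 45843
45843 = (2,2,6,4,3)_12 → 2⁴ + 2⁴ + 6⁴ + 4⁴ + 3⁴ = 16 + 16 + 1296 + 256 + 81 = 1665
1665 = (11,6,9)_12 → 11⁴ + 6⁴ + 9⁴ = 14641 + 1296 + 6561 = 22498
22498 = (1,1,0,2,10)_12 → 1⁴ + 1⁴ + 0⁴ + 2⁴ + 10⁴ = 1 + 1 + 0 + 16 + 10000 = 10018
10018 = (5,9,6,10)_12 → 5⁴ + 9⁴ + 6⁴ + 10⁴ = 625 + 6561 + 1296 + 10000 = 18482
18482 = (10,8,4,2)_12 → 10⁴ + 8⁴ + 4⁴ + 2⁴ = 10000 + 4096 + 256 + 16 = 14368
14368 = (8,3,9,4)_12 → 8⁴ + 3⁴ + 9⁴ + 4⁴ = 4096 + 81 + 6561 + 256 = 10994
10994 = (6,4,4,2)_12 → 6⁴ + 4⁴ + 4⁴ + 2⁴ = 1296 + 256 + 256 + 16 = 1824
1824 = (1,0,8,0)_12 → 1⁴ + 0⁴ + 8⁴ + 0⁴ = 1 + 0 + 4096 + 0 = 4097
4097 = (2,4,5,5)_12 → 2⁴ + 4⁴ + 5⁴ + 5⁴ = 16 + 256 + 625 + 625 = 1522
1522 = (10,6,10)_12 → 10⁴ + 6⁴ + 10⁴ = 10000 + 1296 + 10000 = 21296
21296 = (1,0,3,10,8)_12 → 1⁴ + 0⁴ + 3⁴ + 10⁴ + 8⁴ = 1 + 0 + 81 + 10000 + 4096 = 14178
14178 = (8,2,5,6)_12 → 8⁴ + 2⁴ + 5⁴ + 6⁴ = 4096 + 16 + 625 + 1296 = 6033
6033 = (3,5,10,9)_12 → 3⁴ + 5⁴ + 10⁴ + 9⁴ = 81 + 625 + 10000 + 6561 = 17267  — 17267 repeats.
That took 15 steps.

15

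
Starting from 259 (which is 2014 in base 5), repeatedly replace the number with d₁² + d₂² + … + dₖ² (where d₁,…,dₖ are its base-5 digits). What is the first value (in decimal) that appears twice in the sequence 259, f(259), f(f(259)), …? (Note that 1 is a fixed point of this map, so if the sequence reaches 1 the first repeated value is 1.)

13

259 = (2,0,1,4)_5 → 2² + 0² + 1² + 4² = 4 + 0 + 1 + 16 = 21
21 = (4,1)_5 → 4² + 1² = 16 + 1 = 17
17 = (3,2)_5 → 3² + 2² = 9 + 4 = 13
13 = (2,3)_5 → 2² + 3² = 4 + 9 = 13  — 13 already appeared earlier.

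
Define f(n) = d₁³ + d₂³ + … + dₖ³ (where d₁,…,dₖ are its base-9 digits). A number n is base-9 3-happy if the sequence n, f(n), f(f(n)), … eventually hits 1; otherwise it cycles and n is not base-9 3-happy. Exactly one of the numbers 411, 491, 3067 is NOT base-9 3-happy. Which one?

411: 411 → 341 → 577 → 345 → 99 → 9 → 1  — reaches 1 (base-9 3-happy)
491: 491 → 341 → 577 → 345 → 99 → 9 → 1  — reaches 1 (base-9 3-happy)
3067: 3067 → 751 → 73 → 513 → 243 → 27 → 27  — repeats 27 (not base-9 3-happy)

3067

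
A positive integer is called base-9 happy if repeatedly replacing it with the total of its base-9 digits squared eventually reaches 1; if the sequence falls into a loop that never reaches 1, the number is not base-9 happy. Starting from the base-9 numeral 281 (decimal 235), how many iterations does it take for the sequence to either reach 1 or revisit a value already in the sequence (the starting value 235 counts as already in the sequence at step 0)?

235 = (2,8,1)_9 → 2² + 8² + 1² = 4 + 64 + 1 = 69
69 = (7,6)_9 → 7² + 6² = 49 + 36 = 85
85 = (1,0,4)_9 → 1² + 0² + 4² = 1 + 0 + 16 = 17
17 = (1,8)_9 → 1² + 8² = 1 + 64 = 65
65 = (7,2)_9 → 7² + 2² = 49 + 4 = 53
53 = (5,8)_9 → 5² + 8² = 25 + 64 = 89
89 = (1,0,8)_9 → 1² + 0² + 8² = 1 + 0 + 64 = 65  — 65 repeats.
That took 7 steps.

7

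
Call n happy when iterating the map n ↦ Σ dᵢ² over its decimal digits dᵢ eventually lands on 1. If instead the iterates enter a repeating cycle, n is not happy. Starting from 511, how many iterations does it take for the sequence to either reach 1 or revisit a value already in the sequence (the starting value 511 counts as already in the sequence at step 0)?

511 → 5² + 1² + 1² = 27
27 → 2² + 7² = 53
53 → 5² + 3² = 34
34 → 3² + 4² = 25
25 → 2² + 5² = 29
29 → 2² + 9² = 85
85 → 8² + 5² = 89
89 → 8² + 9² = 145
145 → 1² + 4² + 5² = 42
42 → 4² + 2² = 20
20 → 2² + 0² = 4
4 → 4² = 16
16 → 1² + 6² = 37
37 → 3² + 7² = 58
58 → 5² + 8² = 89  — 89 repeats.
That took 15 steps.

15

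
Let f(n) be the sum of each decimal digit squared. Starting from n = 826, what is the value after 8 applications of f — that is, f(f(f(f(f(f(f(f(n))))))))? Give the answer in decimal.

826 → 8² + 2² + 6² = 104
104 → 1² + 0² + 4² = 17
17 → 1² + 7² = 50
50 → 5² + 0² = 25
25 → 2² + 5² = 29
29 → 2² + 9² = 85
85 → 8² + 5² = 89
89 → 8² + 9² = 145

145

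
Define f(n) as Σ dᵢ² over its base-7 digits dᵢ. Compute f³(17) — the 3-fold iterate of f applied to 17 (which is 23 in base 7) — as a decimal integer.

17 = (2,3)_7 → 2² + 3² = 4 + 9 = 13
13 = (1,6)_7 → 1² + 6² = 1 + 36 = 37
37 = (5,2)_7 → 5² + 2² = 25 + 4 = 29

29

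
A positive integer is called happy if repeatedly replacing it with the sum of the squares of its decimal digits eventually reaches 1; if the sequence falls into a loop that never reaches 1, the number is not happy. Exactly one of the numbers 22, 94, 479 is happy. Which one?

22: 22 → 8 → 64 → 52 → 29 → 85 → 89 → 145 → 42 → 20 → 4 → 16 → 37 → 58 → 89  — repeats 89 (not happy)
94: 94 → 97 → 130 → 10 → 1  — reaches 1 (happy)
479: 479 → 146 → 53 → 34 → 25 → 29 → 85 → 89 → 145 → 42 → 20 → 4 → 16 → 37 → 58 → 89  — repeats 89 (not happy)

94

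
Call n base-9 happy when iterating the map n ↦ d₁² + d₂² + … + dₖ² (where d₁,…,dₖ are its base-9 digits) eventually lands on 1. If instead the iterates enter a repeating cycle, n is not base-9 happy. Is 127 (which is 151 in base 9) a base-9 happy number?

base-9 happy

127 = (1,5,1)_9 → 27
27 = (3,0)_9 → 9
9 = (1,0)_9 → 1  — reached 1.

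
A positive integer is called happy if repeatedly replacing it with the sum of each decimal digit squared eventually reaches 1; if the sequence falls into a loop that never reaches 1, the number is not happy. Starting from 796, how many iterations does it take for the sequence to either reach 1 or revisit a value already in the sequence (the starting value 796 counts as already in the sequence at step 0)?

11

796 → 166
166 → 73
73 → 58
58 → 89
89 → 145
145 → 42
42 → 20
20 → 4
4 → 16
16 → 37
37 → 58  — 58 repeats.
That took 11 steps.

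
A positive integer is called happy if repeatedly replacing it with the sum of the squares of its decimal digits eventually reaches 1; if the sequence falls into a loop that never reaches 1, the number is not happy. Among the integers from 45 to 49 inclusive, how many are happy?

45: 45 → 41 → 17 → 50 → 25 → 29 → 85 → 89 → 145 → 42 → 20 → 4 → 16 → 37 → 58 → 89  — not happy
46: 46 → 52 → 29 → 85 → 89 → 145 → 42 → 20 → 4 → 16 → 37 → 58 → 89  — not happy
47: 47 → 65 → 61 → 37 → 58 → 89 → 145 → 42 → 20 → 4 → 16 → 37  — not happy
48: 48 → 80 → 64 → 52 → 29 → 85 → 89 → 145 → 42 → 20 → 4 → 16 → 37 → 58 → 89  — not happy
49: 49 → 97 → 130 → 10 → 1  — happy
happy: 49

1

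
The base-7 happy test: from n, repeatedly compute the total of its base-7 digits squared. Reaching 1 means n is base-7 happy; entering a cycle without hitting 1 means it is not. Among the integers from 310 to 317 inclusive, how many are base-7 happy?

310: 310 → 44 → 40 → 50 → 2 → 4 → 16 → 8 → 2  (repeats 2)
311: 311 → 49 → 1  (reaches 1)
312: 312 → 56 → 2 → 4 → 16 → 8 → 2  (repeats 2)
313: 313 → 65 → 9 → 5 → 25 → 25  (repeats 25)
314: 314 → 76 → 46 → 52 → 10 → 10  (repeats 10)
315: 315 → 45 → 45  (repeats 45)
316: 316 → 46 → 52 → 10 → 10  (repeats 10)
317: 317 → 49 → 1  (reaches 1)
base-7 happy: 311, 317

2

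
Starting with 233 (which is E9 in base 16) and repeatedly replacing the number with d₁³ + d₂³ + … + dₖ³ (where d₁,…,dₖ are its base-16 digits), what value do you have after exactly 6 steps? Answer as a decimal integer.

2540

233 = (14,9)_16 → 3473
3473 = (13,9,1)_16 → 2927
2927 = (11,6,15)_16 → 4922
4922 = (1,3,3,10)_16 → 1055
1055 = (4,1,15)_16 → 3440
3440 = (13,7,0)_16 → 2540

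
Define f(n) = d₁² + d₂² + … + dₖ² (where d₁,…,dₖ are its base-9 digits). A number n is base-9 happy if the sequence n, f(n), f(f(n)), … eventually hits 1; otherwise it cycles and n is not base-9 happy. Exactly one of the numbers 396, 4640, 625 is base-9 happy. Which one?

396: 396 → 80 → 128 → 30 → 18 → 4 → 16 → 50 → 50  — repeats 50 (not base-9 happy)
4640: 4640 → 74 → 68 → 74  — repeats 74 (not base-9 happy)
625: 625 → 101 → 9 → 1  — reaches 1 (base-9 happy)

625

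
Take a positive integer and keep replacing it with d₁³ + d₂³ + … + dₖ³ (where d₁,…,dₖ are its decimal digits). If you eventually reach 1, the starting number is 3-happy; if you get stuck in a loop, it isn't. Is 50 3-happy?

not 3-happy

50 → 5³ + 0³ = 125 + 0 = 125
125 → 1³ + 2³ + 5³ = 1 + 8 + 125 = 134
134 → 1³ + 3³ + 4³ = 1 + 27 + 64 = 92
92 → 9³ + 2³ = 729 + 8 = 737
737 → 7³ + 3³ + 7³ = 343 + 27 + 343 = 713
713 → 7³ + 1³ + 3³ = 343 + 1 + 27 = 371
371 → 3³ + 7³ + 1³ = 27 + 343 + 1 = 371  — 371 already seen; the sequence cycles without reaching 1.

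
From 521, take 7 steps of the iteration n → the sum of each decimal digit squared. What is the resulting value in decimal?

58

521 → 5² + 2² + 1² = 25 + 4 + 1 = 30
30 → 3² + 0² = 9 + 0 = 9
9 → 9² = 81
81 → 8² + 1² = 64 + 1 = 65
65 → 6² + 5² = 36 + 25 = 61
61 → 6² + 1² = 36 + 1 = 37
37 → 3² + 7² = 9 + 49 = 58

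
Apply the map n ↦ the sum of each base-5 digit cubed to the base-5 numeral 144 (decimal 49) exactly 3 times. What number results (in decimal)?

35

49 = (1,4,4)_5 → 1³ + 4³ + 4³ = 129
129 = (1,0,0,4)_5 → 1³ + 0³ + 0³ + 4³ = 65
65 = (2,3,0)_5 → 2³ + 3³ + 0³ = 35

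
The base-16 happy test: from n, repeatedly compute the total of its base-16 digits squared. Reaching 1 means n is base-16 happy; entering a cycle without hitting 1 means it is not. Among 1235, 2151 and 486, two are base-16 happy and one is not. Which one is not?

1235

1235: 1235 → 194 → 148 → 97 → 37 → 29 → 170 → 200 → 208 → 169 → 181 → 146 → 85 → 50 → 13 → 169  — repeats 169 (not base-16 happy)
2151: 2151 → 149 → 106 → 136 → 128 → 64 → 16 → 1  — reaches 1 (base-16 happy)
486: 486 → 233 → 277 → 27 → 122 → 149 → 106 → 136 → 128 → 64 → 16 → 1  — reaches 1 (base-16 happy)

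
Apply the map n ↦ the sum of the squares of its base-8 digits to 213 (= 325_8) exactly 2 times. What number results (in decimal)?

213 = (3,2,5)_8 → 38
38 = (4,6)_8 → 52

52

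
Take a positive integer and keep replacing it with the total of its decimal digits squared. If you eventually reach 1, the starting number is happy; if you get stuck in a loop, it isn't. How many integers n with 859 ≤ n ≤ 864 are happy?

859: 859 → 170 → 50 → 25 → 29 → 85 → 89 → 145 → 42 → 20 → 4 → 16 → 37 → 58 → 89  — not happy
860: 860 → 100 → 1  — happy
861: 861 → 101 → 2 → 4 → 16 → 37 → 58 → 89 → 145 → 42 → 20 → 4  — not happy
862: 862 → 104 → 17 → 50 → 25 → 29 → 85 → 89 → 145 → 42 → 20 → 4 → 16 → 37 → 58 → 89  — not happy
863: 863 → 109 → 82 → 68 → 100 → 1  — happy
864: 864 → 116 → 38 → 73 → 58 → 89 → 145 → 42 → 20 → 4 → 16 → 37 → 58  — not happy
happy: 860, 863

2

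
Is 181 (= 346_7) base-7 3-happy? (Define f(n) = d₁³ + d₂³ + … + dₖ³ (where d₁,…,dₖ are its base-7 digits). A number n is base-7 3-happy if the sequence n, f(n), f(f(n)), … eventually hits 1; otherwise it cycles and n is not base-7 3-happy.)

base-7 3-happy

181 = (3,4,6)_7 → 3³ + 4³ + 6³ = 307
307 = (6,1,6)_7 → 6³ + 1³ + 6³ = 433
433 = (1,1,5,6)_7 → 1³ + 1³ + 5³ + 6³ = 343
343 = (1,0,0,0)_7 → 1³ + 0³ + 0³ + 0³ = 1  — reached 1.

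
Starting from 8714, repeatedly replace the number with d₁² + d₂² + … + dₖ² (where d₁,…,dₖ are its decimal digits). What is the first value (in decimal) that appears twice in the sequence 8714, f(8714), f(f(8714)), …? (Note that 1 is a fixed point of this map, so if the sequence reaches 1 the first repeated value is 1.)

8714 → 8² + 7² + 1² + 4² = 64 + 49 + 1 + 16 = 130
130 → 1² + 3² + 0² = 1 + 9 + 0 = 10
10 → 1² + 0² = 1 + 0 = 1  — reached the fixed point 1.
1 → 1, so 1 is the first repeated value.

1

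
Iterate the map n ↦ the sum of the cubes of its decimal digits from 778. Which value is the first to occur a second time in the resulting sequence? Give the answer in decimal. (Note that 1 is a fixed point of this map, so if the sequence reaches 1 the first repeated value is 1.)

1

778 → 1198
1198 → 1243
1243 → 100
100 → 1  — reached the fixed point 1.
1 → 1, so 1 is the first repeated value.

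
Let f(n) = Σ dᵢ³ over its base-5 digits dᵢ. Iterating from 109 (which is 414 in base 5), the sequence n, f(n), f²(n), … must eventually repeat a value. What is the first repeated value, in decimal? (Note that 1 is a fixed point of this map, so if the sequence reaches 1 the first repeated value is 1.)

109 = (4,1,4)_5 → 4³ + 1³ + 4³ = 129
129 = (1,0,0,4)_5 → 1³ + 0³ + 0³ + 4³ = 65
65 = (2,3,0)_5 → 2³ + 3³ + 0³ = 35
35 = (1,2,0)_5 → 1³ + 2³ + 0³ = 9
9 = (1,4)_5 → 1³ + 4³ = 65  — 65 already appeared earlier.

65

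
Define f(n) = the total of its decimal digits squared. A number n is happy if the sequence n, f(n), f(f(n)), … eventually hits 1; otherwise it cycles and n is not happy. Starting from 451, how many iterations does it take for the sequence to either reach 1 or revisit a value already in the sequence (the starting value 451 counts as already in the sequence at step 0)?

9

451 → 4² + 5² + 1² = 16 + 25 + 1 = 42
42 → 4² + 2² = 16 + 4 = 20
20 → 2² + 0² = 4 + 0 = 4
4 → 4² = 16
16 → 1² + 6² = 1 + 36 = 37
37 → 3² + 7² = 9 + 49 = 58
58 → 5² + 8² = 25 + 64 = 89
89 → 8² + 9² = 64 + 81 = 145
145 → 1² + 4² + 5² = 1 + 16 + 25 = 42  — 42 repeats.
That took 9 steps.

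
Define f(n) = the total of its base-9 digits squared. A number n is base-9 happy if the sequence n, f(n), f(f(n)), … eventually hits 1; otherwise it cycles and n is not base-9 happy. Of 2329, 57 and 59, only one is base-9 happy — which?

2329

2329: 2329 → 95 → 27 → 9 → 1  — reaches 1 (base-9 happy)
57: 57 → 45 → 25 → 53 → 89 → 65 → 53  — repeats 53 (not base-9 happy)
59: 59 → 61 → 85 → 17 → 65 → 53 → 89 → 65  — repeats 65 (not base-9 happy)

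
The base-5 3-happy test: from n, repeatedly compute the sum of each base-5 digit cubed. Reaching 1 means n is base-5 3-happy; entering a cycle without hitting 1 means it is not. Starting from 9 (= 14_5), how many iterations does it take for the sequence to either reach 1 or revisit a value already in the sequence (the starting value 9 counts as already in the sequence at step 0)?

9 = (1,4)_5 → 65
65 = (2,3,0)_5 → 35
35 = (1,2,0)_5 → 9  — 9 repeats.
That took 3 steps.

3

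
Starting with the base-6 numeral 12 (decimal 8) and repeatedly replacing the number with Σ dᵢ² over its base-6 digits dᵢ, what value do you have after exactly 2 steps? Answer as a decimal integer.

8 = (1,2)_6 → 1² + 2² = 1 + 4 = 5
5 = (5)_6 → 5² = 25

25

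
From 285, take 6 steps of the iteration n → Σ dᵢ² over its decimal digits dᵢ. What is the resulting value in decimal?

37

285 → 2² + 8² + 5² = 4 + 64 + 25 = 93
93 → 9² + 3² = 81 + 9 = 90
90 → 9² + 0² = 81 + 0 = 81
81 → 8² + 1² = 64 + 1 = 65
65 → 6² + 5² = 36 + 25 = 61
61 → 6² + 1² = 36 + 1 = 37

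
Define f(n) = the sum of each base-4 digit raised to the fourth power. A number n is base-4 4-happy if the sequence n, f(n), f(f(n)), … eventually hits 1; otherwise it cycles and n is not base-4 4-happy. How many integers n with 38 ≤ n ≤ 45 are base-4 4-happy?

6

38: 38 → 33 → 17 → 2 → 16 → 1  (reaches 1)
39: 39 → 98 → 33 → 17 → 2 → 16 → 1  (reaches 1)
40: 40 → 32 → 16 → 1  (reaches 1)
41: 41 → 33 → 17 → 2 → 16 → 1  (reaches 1)
42: 42 → 48 → 81 → 3 → 81  (repeats 81)
43: 43 → 113 → 83 → 83  (repeats 83)
44: 44 → 97 → 18 → 17 → 2 → 16 → 1  (reaches 1)
45: 45 → 98 → 33 → 17 → 2 → 16 → 1  (reaches 1)
base-4 4-happy: 38, 39, 40, 41, 44, 45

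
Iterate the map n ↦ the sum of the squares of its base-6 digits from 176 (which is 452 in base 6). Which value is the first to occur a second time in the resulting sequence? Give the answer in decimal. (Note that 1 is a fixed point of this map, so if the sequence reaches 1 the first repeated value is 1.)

26

176 = (4,5,2)_6 → 4² + 5² + 2² = 16 + 25 + 4 = 45
45 = (1,1,3)_6 → 1² + 1² + 3² = 1 + 1 + 9 = 11
11 = (1,5)_6 → 1² + 5² = 1 + 25 = 26
26 = (4,2)_6 → 4² + 2² = 16 + 4 = 20
20 = (3,2)_6 → 3² + 2² = 9 + 4 = 13
13 = (2,1)_6 → 2² + 1² = 4 + 1 = 5
5 = (5)_6 → 5² = 25
25 = (4,1)_6 → 4² + 1² = 16 + 1 = 17
17 = (2,5)_6 → 2² + 5² = 4 + 25 = 29
29 = (4,5)_6 → 4² + 5² = 16 + 25 = 41
41 = (1,0,5)_6 → 1² + 0² + 5² = 1 + 0 + 25 = 26  — 26 already appeared earlier.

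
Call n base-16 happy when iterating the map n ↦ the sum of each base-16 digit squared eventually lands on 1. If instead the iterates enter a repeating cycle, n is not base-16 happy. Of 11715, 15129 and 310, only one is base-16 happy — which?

11715

11715: 11715 → 326 → 53 → 34 → 8 → 64 → 16 → 1  — reaches 1 (base-16 happy)
15129: 15129 → 212 → 185 → 202 → 244 → 241 → 226 → 200 → 208 → 169 → 181 → 146 → 85 → 50 → 13 → 169  — repeats 169 (not base-16 happy)
310: 310 → 46 → 200 → 208 → 169 → 181 → 146 → 85 → 50 → 13 → 169  — repeats 169 (not base-16 happy)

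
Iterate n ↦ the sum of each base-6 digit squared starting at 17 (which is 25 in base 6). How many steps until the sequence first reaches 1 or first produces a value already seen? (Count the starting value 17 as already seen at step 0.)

17 = (2,5)_6 → 29
29 = (4,5)_6 → 41
41 = (1,0,5)_6 → 26
26 = (4,2)_6 → 20
20 = (3,2)_6 → 13
13 = (2,1)_6 → 5
5 = (5)_6 → 25
25 = (4,1)_6 → 17  — 17 repeats.
That took 8 steps.

8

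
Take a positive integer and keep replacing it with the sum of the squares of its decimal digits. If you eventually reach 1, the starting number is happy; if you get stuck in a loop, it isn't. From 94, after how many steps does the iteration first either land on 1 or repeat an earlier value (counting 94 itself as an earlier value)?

4

94 → 9² + 4² = 81 + 16 = 97
97 → 9² + 7² = 81 + 49 = 130
130 → 1² + 3² + 0² = 1 + 9 + 0 = 10
10 → 1² + 0² = 1 + 0 = 1  — reached 1.
That took 4 steps.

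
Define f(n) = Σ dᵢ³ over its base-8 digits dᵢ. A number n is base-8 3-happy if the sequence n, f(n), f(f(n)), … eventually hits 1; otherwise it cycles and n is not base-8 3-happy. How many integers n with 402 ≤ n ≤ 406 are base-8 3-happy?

1

402: 402 → 232 → 152 → 35 → 91 → 55 → 559 → 469 → 476 → 434 → 440 → 559  (repeats 559)
403: 403 → 251 → 397 → 342 → 349 → 277 → 197 → 152 → 35 → 91 → 55 → 559 → 469 → 476 → 434 → 440 → 559  (repeats 559)
404: 404 → 288 → 128 → 8 → 1  (reaches 1)
405: 405 → 349 → 277 → 197 → 152 → 35 → 91 → 55 → 559 → 469 → 476 → 434 → 440 → 559  (repeats 559)
406: 406 → 440 → 559 → 469 → 476 → 434 → 440  (repeats 440)
base-8 3-happy: 404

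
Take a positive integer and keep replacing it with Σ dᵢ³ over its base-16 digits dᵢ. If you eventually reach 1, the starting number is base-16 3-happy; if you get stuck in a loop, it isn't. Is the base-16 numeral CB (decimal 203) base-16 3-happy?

203 = (12,11)_16 → 12³ + 11³ = 1728 + 1331 = 3059
3059 = (11,15,3)_16 → 11³ + 15³ + 3³ = 1331 + 3375 + 27 = 4733
4733 = (1,2,7,13)_16 → 1³ + 2³ + 7³ + 13³ = 1 + 8 + 343 + 2197 = 2549
2549 = (9,15,5)_16 → 9³ + 15³ + 5³ = 729 + 3375 + 125 = 4229
4229 = (1,0,8,5)_16 → 1³ + 0³ + 8³ + 5³ = 1 + 0 + 512 + 125 = 638
638 = (2,7,14)_16 → 2³ + 7³ + 14³ = 8 + 343 + 2744 = 3095
3095 = (12,1,7)_16 → 12³ + 1³ + 7³ = 1728 + 1 + 343 = 2072
2072 = (8,1,8)_16 → 8³ + 1³ + 8³ = 512 + 1 + 512 = 1025
1025 = (4,0,1)_16 → 4³ + 0³ + 1³ = 64 + 0 + 1 = 65
65 = (4,1)_16 → 4³ + 1³ = 64 + 1 = 65  — 65 already seen; the sequence cycles without reaching 1.

not base-16 3-happy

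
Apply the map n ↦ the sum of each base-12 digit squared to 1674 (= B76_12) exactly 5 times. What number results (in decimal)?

5

1674 = (11,7,6)_12 → 206
206 = (1,5,2)_12 → 30
30 = (2,6)_12 → 40
40 = (3,4)_12 → 25
25 = (2,1)_12 → 5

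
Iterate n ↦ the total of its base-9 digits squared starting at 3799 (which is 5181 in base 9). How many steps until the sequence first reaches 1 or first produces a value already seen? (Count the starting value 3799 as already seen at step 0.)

4

3799 = (5,1,8,1)_9 → 5² + 1² + 8² + 1² = 25 + 1 + 64 + 1 = 91
91 = (1,1,1)_9 → 1² + 1² + 1² = 1 + 1 + 1 = 3
3 = (3)_9 → 3² = 9
9 = (1,0)_9 → 1² + 0² = 1 + 0 = 1  — reached 1.
That took 4 steps.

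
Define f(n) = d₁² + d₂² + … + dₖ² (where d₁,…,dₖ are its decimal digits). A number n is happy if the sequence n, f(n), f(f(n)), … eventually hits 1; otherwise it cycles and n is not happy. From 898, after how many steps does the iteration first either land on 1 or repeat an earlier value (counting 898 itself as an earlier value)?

898 → 8² + 9² + 8² = 209
209 → 2² + 0² + 9² = 85
85 → 8² + 5² = 89
89 → 8² + 9² = 145
145 → 1² + 4² + 5² = 42
42 → 4² + 2² = 20
20 → 2² + 0² = 4
4 → 4² = 16
16 → 1² + 6² = 37
37 → 3² + 7² = 58
58 → 5² + 8² = 89  — 89 repeats.
That took 11 steps.

11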